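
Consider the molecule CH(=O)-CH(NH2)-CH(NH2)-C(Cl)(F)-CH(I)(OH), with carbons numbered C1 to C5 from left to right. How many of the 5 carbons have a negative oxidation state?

0

Assign +1 per bond to O/N/halogen, −1 per bond to H or an electropositive element, and 0 per bond to carbon. Tallying each carbon:
C1: 1C, 1H, 2O → 0 − 1 + 2 = +1
C2: 2C, 1H, 1N → 0 − 1 + 1 = 0
C3: 2C, 1H, 1N → 0 − 1 + 1 = 0
C4: 2C, 1F, 1Cl → 0 + 1 + 1 = +2
C5: 1C, 1H, 1O, 1I → 0 − 1 + 1 + 1 = +1
0 carbons meet the condition.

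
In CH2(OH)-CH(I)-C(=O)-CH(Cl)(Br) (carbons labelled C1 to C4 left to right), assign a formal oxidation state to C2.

C2 has one bond to C (0), one bond to C (0), one bond to I (+1), one bond to H (-1).
Oxidation state = 0 + 0 + 1 − 1 = 0.

0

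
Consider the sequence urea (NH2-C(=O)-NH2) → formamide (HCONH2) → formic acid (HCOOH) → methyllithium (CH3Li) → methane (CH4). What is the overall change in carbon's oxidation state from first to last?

-8

Carbon oxidation states along the series — urea: +4, formamide: +2, formic acid: +2, methyllithium: -4, methane: -4.
Net change = -4 − (+4) = -8.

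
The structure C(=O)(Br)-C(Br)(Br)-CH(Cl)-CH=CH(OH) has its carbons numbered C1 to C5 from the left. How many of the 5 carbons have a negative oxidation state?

Bonds to more-electronegative neighbours contribute +1 each, bonds to H or metals contribute −1 each, and C–C bonds contribute 0. Tallying each carbon:
C1: 1C, 2O, 1Br → 0 + 2 + 1 = +3
C2: 2C, 2Br → 0 + 2 = +2
C3: 2C, 1H, 1Cl → 0 − 1 + 1 = 0
C4: 3C, 1H → 0 − 1 = -1
C5: 2C, 1H, 1O → 0 − 1 + 1 = 0
1 carbon (C4) meets the condition.

1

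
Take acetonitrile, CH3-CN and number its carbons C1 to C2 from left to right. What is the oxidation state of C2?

+3

C2 has a triple bond to N (3×+1 = +3), one bond to C (0).
Oxidation state = +3 + 0 = +3.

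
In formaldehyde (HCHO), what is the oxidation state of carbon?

The carbon has one bond to H (-1), one bond to H (-1), a double bond to O (2×+1 = +2).
Oxidation state = -1 − 1 + 2 = 0.

0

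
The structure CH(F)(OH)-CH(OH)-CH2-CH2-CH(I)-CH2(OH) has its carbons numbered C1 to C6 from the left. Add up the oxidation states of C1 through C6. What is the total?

Tallying each carbon's bonds:
C1: 1C, 1H, 1O, 1F → 0 − 1 + 1 + 1 = +1
C2: 2C, 1H, 1O → 0 − 1 + 1 = 0
C3: 2C, 2H → 0 − 2 = -2
C4: 2C, 2H → 0 − 2 = -2
C5: 2C, 1H, 1I → 0 − 1 + 1 = 0
C6: 1C, 2H, 1O → 0 − 2 + 1 = -1
Sum = +1 + 0 − 2 − 2 + 0 − 1 = -4.

-4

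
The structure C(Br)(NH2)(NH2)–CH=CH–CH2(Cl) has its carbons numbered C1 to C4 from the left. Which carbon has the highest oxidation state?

C1

Count +1 for every bond to an atom more electronegative than carbon and −1 for every bond to one less electronegative; C–C bonds are 0. Tallying each carbon:
C1: 1C, 2N, 1Br → 0 + 2 + 1 = +3
C2: 3C, 1H → 0 − 1 = -1
C3: 3C, 1H → 0 − 1 = -1
C4: 1C, 2H, 1Cl → 0 − 2 + 1 = -1
The most oxidised carbon is C1 at +3.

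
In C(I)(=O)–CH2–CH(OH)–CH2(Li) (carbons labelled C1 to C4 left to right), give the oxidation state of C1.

+3

Assign +1 per bond to O/N/halogen, −1 per bond to H or an electropositive element, and 0 per bond to carbon.
C1 has one bond to C (0), one bond to I (+1), a double bond to O (2×+1 = +2).
Oxidation state = 0 + 1 + 2 = +3.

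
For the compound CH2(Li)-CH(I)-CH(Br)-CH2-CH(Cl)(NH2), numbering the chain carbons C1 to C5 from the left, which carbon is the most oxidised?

Bonds to more-electronegative neighbours contribute +1 each, bonds to H or metals contribute −1 each, and C–C bonds contribute 0. Tallying each carbon:
C1: 1C, 2H, 1Li → 0 − 2 − 1 = -3
C2: 2C, 1H, 1I → 0 − 1 + 1 = 0
C3: 2C, 1H, 1Br → 0 − 1 + 1 = 0
C4: 2C, 2H → 0 − 2 = -2
C5: 1C, 1H, 1N, 1Cl → 0 − 1 + 1 + 1 = +1
The most oxidised carbon is C5 at +1.

C5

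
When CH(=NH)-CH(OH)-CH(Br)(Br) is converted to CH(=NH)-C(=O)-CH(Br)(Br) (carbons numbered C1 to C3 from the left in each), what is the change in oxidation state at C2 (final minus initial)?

Before: C2 has 2 bonds to C, 1 bond to H, 1 bond to O → oxidation state 0.
After: C2 has 2 bonds to C, 2 bonds to O → oxidation state +2.
Δ = +2 − (0) = +2, so this is an oxidation at C2.

+2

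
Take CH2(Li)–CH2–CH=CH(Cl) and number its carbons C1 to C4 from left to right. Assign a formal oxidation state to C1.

-3

Assign +1 per bond to O/N/halogen, −1 per bond to H or an electropositive element, and 0 per bond to carbon.
C1 has one bond to C (0), one bond to H (-1), one bond to Li (-1), one bond to H (-1).
Oxidation state = 0 − 1 − 1 − 1 = -3.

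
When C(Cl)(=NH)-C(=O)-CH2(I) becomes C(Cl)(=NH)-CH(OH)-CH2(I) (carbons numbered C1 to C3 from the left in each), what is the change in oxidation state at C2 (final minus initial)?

-2

Before: C2 has 2 bonds to C, 2 bonds to O → oxidation state +2.
After: C2 has 2 bonds to C, 1 bond to H, 1 bond to O → oxidation state 0.
Δ = 0 − (+2) = -2, so this is a reduction at C2.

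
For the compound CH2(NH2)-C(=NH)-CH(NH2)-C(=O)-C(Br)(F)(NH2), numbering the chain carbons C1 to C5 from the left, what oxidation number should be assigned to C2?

Count +1 for every bond to an atom more electronegative than carbon and −1 for every bond to one less electronegative; C–C bonds are 0.
C2 has one bond to C (0), one bond to C (0), a double bond to N (2×+1 = +2).
Oxidation state = 0 + 0 + 2 = +2.

+2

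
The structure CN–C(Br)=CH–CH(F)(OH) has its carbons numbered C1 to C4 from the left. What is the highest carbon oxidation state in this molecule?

Each bond to a more electronegative atom (O, N, halogen) counts +1, each bond to a less electronegative atom (H, metal, B, Si) counts −1, and each C–C bond counts 0. Tallying each carbon:
C1: 1C, 3N → 0 + 3 = +3
C2: 3C, 1Br → 0 + 1 = +1
C3: 3C, 1H → 0 − 1 = -1
C4: 1C, 1H, 1O, 1F → 0 − 1 + 1 + 1 = +1
The highest value is +3.

+3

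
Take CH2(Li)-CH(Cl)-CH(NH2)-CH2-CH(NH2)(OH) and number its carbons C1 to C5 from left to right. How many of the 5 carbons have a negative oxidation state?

Tallying each carbon's bonds:
C1: 1C, 2H, 1Li → 0 − 2 − 1 = -3
C2: 2C, 1H, 1Cl → 0 − 1 + 1 = 0
C3: 2C, 1H, 1N → 0 − 1 + 1 = 0
C4: 2C, 2H → 0 − 2 = -2
C5: 1C, 1H, 1O, 1N → 0 − 1 + 1 + 1 = +1
2 carbons (C1, C4) meet the condition.

2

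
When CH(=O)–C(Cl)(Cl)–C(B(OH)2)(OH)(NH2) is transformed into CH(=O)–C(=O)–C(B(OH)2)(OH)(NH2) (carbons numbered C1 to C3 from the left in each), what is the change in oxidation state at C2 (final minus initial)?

0

Before: C2 has 2 bonds to C, 2 bonds to Cl → oxidation state +2.
After: C2 has 2 bonds to C, 2 bonds to O → oxidation state +2.
Δ = +2 − (+2) = 0, so no net redox change at C2.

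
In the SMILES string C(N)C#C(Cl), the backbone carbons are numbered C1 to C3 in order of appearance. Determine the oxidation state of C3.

Bonds to more-electronegative neighbours contribute +1 each, bonds to H or metals contribute −1 each, and C–C bonds contribute 0.
C3 has a triple bond to C (3×0 = 0), one bond to Cl (+1).
Oxidation state = 0 + 1 = +1.

+1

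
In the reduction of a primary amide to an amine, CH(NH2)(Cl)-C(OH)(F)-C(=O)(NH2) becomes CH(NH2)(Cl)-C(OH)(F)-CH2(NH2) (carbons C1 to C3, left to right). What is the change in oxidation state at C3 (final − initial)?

-4

Before: C3 has 1 bond to C, 2 bonds to O, 1 bond to N → oxidation state +3.
After: C3 has 1 bond to C, 2 bonds to H, 1 bond to N → oxidation state -1.
Δ = -1 − (+3) = -4, so this is a reduction at C3.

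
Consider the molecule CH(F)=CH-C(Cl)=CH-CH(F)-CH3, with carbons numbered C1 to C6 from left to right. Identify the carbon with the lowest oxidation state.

C6

Tallying each carbon's bonds:
C1: 2C, 1H, 1F → 0 − 1 + 1 = 0
C2: 3C, 1H → 0 − 1 = -1
C3: 3C, 1Cl → 0 + 1 = +1
C4: 3C, 1H → 0 − 1 = -1
C5: 2C, 1H, 1F → 0 − 1 + 1 = 0
C6: 1C, 3H → 0 − 3 = -3
The most reduced carbon is C6 at -3.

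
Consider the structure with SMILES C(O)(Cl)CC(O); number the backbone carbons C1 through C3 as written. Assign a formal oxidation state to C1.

Count +1 for every bond to an atom more electronegative than carbon and −1 for every bond to one less electronegative; C–C bonds are 0.
C1 has one bond to C (0), one bond to H (-1), one bond to O (+1), one bond to Cl (+1).
Oxidation state = 0 − 1 + 1 + 1 = +1.

+1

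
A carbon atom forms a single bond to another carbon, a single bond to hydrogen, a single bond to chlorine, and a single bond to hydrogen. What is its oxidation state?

Count +1 for every bond to an atom more electronegative than carbon and −1 for every bond to one less electronegative; C–C bonds are 0.
The carbon has one bond to C (0), one bond to H (-1), one bond to Cl (+1), one bond to H (-1).
Oxidation state = 0 − 1 + 1 − 1 = -1.

-1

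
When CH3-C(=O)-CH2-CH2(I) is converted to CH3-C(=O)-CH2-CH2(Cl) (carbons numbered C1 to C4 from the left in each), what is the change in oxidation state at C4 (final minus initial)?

Before: C4 has 1 bond to C, 2 bonds to H, 1 bond to I → oxidation state -1.
After: C4 has 1 bond to C, 2 bonds to H, 1 bond to Cl → oxidation state -1.
Δ = -1 − (-1) = 0, so no net redox change at C4.

0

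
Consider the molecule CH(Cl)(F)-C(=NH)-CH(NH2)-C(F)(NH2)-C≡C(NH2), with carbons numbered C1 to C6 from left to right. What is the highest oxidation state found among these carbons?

+2

Tallying each carbon's bonds:
C1: 1C, 1H, 1F, 1Cl → 0 − 1 + 1 + 1 = +1
C2: 2C, 2N → 0 + 2 = +2
C3: 2C, 1H, 1N → 0 − 1 + 1 = 0
C4: 2C, 1N, 1F → 0 + 1 + 1 = +2
C5: 4C → 0 = 0
C6: 3C, 1N → 0 + 1 = +1
The highest value is +2.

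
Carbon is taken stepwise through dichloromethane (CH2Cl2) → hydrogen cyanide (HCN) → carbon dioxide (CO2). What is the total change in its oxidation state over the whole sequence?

+4

Carbon oxidation states along the series — dichloromethane: 0, hydrogen cyanide: +2, carbon dioxide: +4.
Net change = +4 − (0) = +4.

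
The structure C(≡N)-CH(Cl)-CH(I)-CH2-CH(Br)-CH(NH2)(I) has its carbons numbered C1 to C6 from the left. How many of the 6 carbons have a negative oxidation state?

Tallying each carbon's bonds:
C1: 1C, 3N → 0 + 3 = +3
C2: 2C, 1H, 1Cl → 0 − 1 + 1 = 0
C3: 2C, 1H, 1I → 0 − 1 + 1 = 0
C4: 2C, 2H → 0 − 2 = -2
C5: 2C, 1H, 1Br → 0 − 1 + 1 = 0
C6: 1C, 1H, 1N, 1I → 0 − 1 + 1 + 1 = +1
1 carbon (C4) meets the condition.

1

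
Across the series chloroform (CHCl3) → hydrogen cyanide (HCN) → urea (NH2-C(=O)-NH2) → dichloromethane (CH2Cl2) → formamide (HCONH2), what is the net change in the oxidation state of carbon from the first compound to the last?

Carbon oxidation states along the series — chloroform: +2, hydrogen cyanide: +2, urea: +4, dichloromethane: 0, formamide: +2.
Net change = +2 − (+2) = 0.

0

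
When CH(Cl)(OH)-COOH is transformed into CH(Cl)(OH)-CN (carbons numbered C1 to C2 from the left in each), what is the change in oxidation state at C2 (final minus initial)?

0

Before: C2 has 1 bond to C, 3 bonds to O → oxidation state +3.
After: C2 has 1 bond to C, 3 bonds to N → oxidation state +3.
Δ = +3 − (+3) = 0, so no net redox change at C2.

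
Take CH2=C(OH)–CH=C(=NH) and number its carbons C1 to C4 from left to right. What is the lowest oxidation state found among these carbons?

Tallying each carbon's bonds:
C1: 2C, 2H → 0 − 2 = -2
C2: 3C, 1O → 0 + 1 = +1
C3: 3C, 1H → 0 − 1 = -1
C4: 2C, 2N → 0 + 2 = +2
The lowest value is -2.

-2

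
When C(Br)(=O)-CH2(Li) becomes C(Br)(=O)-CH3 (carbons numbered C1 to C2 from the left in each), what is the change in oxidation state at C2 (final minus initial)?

0

Before: C2 has 1 bond to C, 2 bonds to H, 1 bond to Li → oxidation state -3.
After: C2 has 1 bond to C, 3 bonds to H → oxidation state -3.
Δ = -3 − (-3) = 0, so no net redox change at C2.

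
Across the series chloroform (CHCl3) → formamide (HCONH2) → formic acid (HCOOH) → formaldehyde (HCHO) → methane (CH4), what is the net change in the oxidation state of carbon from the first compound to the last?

-6

Carbon oxidation states along the series — chloroform: +2, formamide: +2, formic acid: +2, formaldehyde: 0, methane: -4.
Net change = -4 − (+2) = -6.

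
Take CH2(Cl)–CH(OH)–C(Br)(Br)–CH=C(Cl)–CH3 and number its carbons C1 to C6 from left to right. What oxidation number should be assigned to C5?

C5 has a double bond to C (2×0 = 0), one bond to C (0), one bond to Cl (+1).
Oxidation state = 0 + 0 + 1 = +1.

+1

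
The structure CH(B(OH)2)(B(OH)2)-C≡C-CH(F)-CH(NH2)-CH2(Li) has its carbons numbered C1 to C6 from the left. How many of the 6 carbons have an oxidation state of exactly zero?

Tallying each carbon's bonds:
C1: 1C, 1H, 2B → 0 − 1 − 2 = -3
C2: 4C → 0 = 0
C3: 4C → 0 = 0
C4: 2C, 1H, 1F → 0 − 1 + 1 = 0
C5: 2C, 1H, 1N → 0 − 1 + 1 = 0
C6: 1C, 2H, 1Li → 0 − 2 − 1 = -3
4 carbons (C2, C3, C4, C5) meet the condition.

4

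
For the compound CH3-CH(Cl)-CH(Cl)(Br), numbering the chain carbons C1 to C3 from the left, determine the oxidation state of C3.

Count +1 for every bond to an atom more electronegative than carbon and −1 for every bond to one less electronegative; C–C bonds are 0.
C3 has one bond to C (0), one bond to Cl (+1), one bond to Br (+1), one bond to H (-1).
Oxidation state = 0 + 1 + 1 − 1 = +1.

+1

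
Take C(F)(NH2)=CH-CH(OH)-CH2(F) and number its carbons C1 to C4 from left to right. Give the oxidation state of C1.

+2

Assign +1 per bond to O/N/halogen, −1 per bond to H or an electropositive element, and 0 per bond to carbon.
C1 has a double bond to C (2×0 = 0), one bond to F (+1), one bond to N (+1).
Oxidation state = 0 + 1 + 1 = +2.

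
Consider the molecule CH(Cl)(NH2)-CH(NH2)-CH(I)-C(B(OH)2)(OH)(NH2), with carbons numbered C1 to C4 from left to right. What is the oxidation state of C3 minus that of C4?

-1

C3: 2C, 1H, 1I → 0 − 1 + 1 = 0
C4: 1C, 1O, 1N, 1B → 0 + 1 + 1 − 1 = +1
Difference: 0 − (+1) = -1.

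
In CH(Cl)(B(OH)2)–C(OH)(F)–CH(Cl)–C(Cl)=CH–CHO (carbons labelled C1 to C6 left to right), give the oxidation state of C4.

+1

C4 has one bond to C (0), a double bond to C (2×0 = 0), one bond to Cl (+1).
Oxidation state = 0 + 0 + 1 = +1.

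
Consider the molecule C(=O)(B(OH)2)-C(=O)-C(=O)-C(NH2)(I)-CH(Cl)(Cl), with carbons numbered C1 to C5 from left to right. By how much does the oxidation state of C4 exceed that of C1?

C4: 2C, 1N, 1I → 0 + 1 + 1 = +2
C1: 1C, 2O, 1B → 0 + 2 − 1 = +1
Difference: +2 − (+1) = +1.

+1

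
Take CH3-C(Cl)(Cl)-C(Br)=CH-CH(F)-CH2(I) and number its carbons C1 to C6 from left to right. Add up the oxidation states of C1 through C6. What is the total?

Count +1 for every bond to an atom more electronegative than carbon and −1 for every bond to one less electronegative; C–C bonds are 0. Tallying each carbon:
C1: 1C, 3H → 0 − 3 = -3
C2: 2C, 2Cl → 0 + 2 = +2
C3: 3C, 1Br → 0 + 1 = +1
C4: 3C, 1H → 0 − 1 = -1
C5: 2C, 1H, 1F → 0 − 1 + 1 = 0
C6: 1C, 2H, 1I → 0 − 2 + 1 = -1
Sum = -3 + 2 + 1 − 1 + 0 − 1 = -2.

-2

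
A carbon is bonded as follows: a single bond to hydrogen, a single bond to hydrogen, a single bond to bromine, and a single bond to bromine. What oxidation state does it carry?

Count +1 for every bond to an atom more electronegative than carbon and −1 for every bond to one less electronegative; C–C bonds are 0.
The carbon has one bond to Br (+1), one bond to H (-1), one bond to H (-1), one bond to Br (+1).
Oxidation state = +1 − 1 − 1 + 1 = 0.

0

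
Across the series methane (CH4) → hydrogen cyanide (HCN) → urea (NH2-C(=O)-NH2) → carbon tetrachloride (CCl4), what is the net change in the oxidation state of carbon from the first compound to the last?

Carbon oxidation states along the series — methane: -4, hydrogen cyanide: +2, urea: +4, carbon tetrachloride: +4.
Net change = +4 − (-4) = +8.

+8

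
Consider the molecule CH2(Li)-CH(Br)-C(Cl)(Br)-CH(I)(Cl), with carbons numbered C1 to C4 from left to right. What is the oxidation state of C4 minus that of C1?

+4

C4: 1C, 1H, 1Cl, 1I → 0 − 1 + 1 + 1 = +1
C1: 1C, 2H, 1Li → 0 − 2 − 1 = -3
Difference: +1 − (-3) = +4.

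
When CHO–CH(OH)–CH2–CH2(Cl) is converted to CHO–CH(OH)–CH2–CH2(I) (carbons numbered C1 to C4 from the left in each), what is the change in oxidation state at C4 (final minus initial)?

0

Before: C4 has 1 bond to C, 2 bonds to H, 1 bond to Cl → oxidation state -1.
After: C4 has 1 bond to C, 2 bonds to H, 1 bond to I → oxidation state -1.
Δ = -1 − (-1) = 0, so no net redox change at C4.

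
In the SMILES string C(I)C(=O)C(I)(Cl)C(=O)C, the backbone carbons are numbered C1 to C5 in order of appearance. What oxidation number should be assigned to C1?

-1

C1 has one bond to C (0), one bond to H (-1), one bond to I (+1), one bond to H (-1).
Oxidation state = 0 − 1 + 1 − 1 = -1.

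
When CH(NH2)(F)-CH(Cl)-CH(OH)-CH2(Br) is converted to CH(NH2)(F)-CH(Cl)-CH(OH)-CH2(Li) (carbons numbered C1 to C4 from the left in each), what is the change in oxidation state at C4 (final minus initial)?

Before: C4 has 1 bond to C, 2 bonds to H, 1 bond to Br → oxidation state -1.
After: C4 has 1 bond to C, 2 bonds to H, 1 bond to Li → oxidation state -3.
Δ = -3 − (-1) = -2, so this is a reduction at C4.

-2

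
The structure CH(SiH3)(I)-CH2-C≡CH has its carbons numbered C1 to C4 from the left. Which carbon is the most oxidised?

C3

Tallying each carbon's bonds:
C1: 1C, 1H, 1I, 1Si → 0 − 1 + 1 − 1 = -1
C2: 2C, 2H → 0 − 2 = -2
C3: 4C → 0 = 0
C4: 3C, 1H → 0 − 1 = -1
The most oxidised carbon is C3 at 0.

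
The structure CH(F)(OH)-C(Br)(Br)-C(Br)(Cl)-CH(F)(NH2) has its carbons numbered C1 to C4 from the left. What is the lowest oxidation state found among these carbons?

+1

Tallying each carbon's bonds:
C1: 1C, 1H, 1O, 1F → 0 − 1 + 1 + 1 = +1
C2: 2C, 2Br → 0 + 2 = +2
C3: 2C, 1Cl, 1Br → 0 + 1 + 1 = +2
C4: 1C, 1H, 1N, 1F → 0 − 1 + 1 + 1 = +1
The lowest value is +1.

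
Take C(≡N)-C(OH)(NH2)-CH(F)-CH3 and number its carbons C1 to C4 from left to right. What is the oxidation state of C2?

+2

Bonds to more-electronegative neighbours contribute +1 each, bonds to H or metals contribute −1 each, and C–C bonds contribute 0.
C2 has one bond to C (0), one bond to C (0), one bond to O (+1), one bond to N (+1).
Oxidation state = 0 + 0 + 1 + 1 = +2.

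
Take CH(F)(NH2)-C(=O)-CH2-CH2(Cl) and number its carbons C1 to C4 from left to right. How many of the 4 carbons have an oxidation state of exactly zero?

Tallying each carbon's bonds:
C1: 1C, 1H, 1N, 1F → 0 − 1 + 1 + 1 = +1
C2: 2C, 2O → 0 + 2 = +2
C3: 2C, 2H → 0 − 2 = -2
C4: 1C, 2H, 1Cl → 0 − 2 + 1 = -1
0 carbons meet the condition.

0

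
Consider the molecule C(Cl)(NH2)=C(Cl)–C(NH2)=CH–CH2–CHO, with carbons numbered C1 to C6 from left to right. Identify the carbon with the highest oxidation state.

C1

Tallying each carbon's bonds:
C1: 2C, 1N, 1Cl → 0 + 1 + 1 = +2
C2: 3C, 1Cl → 0 + 1 = +1
C3: 3C, 1N → 0 + 1 = +1
C4: 3C, 1H → 0 − 1 = -1
C5: 2C, 2H → 0 − 2 = -2
C6: 1C, 1H, 2O → 0 − 1 + 2 = +1
The most oxidised carbon is C1 at +2.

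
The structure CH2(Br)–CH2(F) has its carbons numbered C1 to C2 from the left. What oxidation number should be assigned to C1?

-1

Count +1 for every bond to an atom more electronegative than carbon and −1 for every bond to one less electronegative; C–C bonds are 0.
C1 has one bond to C (0), one bond to Br (+1), one bond to H (-1), one bond to H (-1).
Oxidation state = 0 + 1 − 1 − 1 = -1.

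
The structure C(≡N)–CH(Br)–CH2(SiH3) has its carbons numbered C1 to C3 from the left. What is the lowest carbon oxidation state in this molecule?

Tallying each carbon's bonds:
C1: 1C, 3N → 0 + 3 = +3
C2: 2C, 1H, 1Br → 0 − 1 + 1 = 0
C3: 1C, 2H, 1Si → 0 − 2 − 1 = -3
The lowest value is -3.

-3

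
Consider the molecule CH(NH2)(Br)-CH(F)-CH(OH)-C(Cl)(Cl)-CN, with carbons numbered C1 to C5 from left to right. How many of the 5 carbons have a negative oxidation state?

Tallying each carbon's bonds:
C1: 1C, 1H, 1N, 1Br → 0 − 1 + 1 + 1 = +1
C2: 2C, 1H, 1F → 0 − 1 + 1 = 0
C3: 2C, 1H, 1O → 0 − 1 + 1 = 0
C4: 2C, 2Cl → 0 + 2 = +2
C5: 1C, 3N → 0 + 3 = +3
0 carbons meet the condition.

0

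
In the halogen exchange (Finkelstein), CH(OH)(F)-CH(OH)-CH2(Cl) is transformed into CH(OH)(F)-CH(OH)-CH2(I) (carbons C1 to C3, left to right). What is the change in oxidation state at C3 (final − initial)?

0

Before: C3 has 1 bond to C, 2 bonds to H, 1 bond to Cl → oxidation state -1.
After: C3 has 1 bond to C, 2 bonds to H, 1 bond to I → oxidation state -1.
Δ = -1 − (-1) = 0, so no net redox change at C3.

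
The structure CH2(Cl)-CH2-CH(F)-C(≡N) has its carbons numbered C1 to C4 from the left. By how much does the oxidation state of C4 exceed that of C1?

C4: 1C, 3N → 0 + 3 = +3
C1: 1C, 2H, 1Cl → 0 − 2 + 1 = -1
Difference: +3 − (-1) = +4.

+4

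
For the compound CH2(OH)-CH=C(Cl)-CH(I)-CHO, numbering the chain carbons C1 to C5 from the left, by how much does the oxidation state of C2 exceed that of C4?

-1

C2: 3C, 1H → 0 − 1 = -1
C4: 2C, 1H, 1I → 0 − 1 + 1 = 0
Difference: -1 − (0) = -1.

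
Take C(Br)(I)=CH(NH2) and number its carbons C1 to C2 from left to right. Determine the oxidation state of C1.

+2

C1 has a double bond to C (2×0 = 0), one bond to Br (+1), one bond to I (+1).
Oxidation state = 0 + 1 + 1 = +2.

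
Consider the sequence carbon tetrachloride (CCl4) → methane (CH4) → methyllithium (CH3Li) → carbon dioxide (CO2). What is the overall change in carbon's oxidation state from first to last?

Carbon oxidation states along the series — carbon tetrachloride: +4, methane: -4, methyllithium: -4, carbon dioxide: +4.
Net change = +4 − (+4) = 0.

0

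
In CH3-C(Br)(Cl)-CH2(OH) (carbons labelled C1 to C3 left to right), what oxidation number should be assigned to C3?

-1

Bonds to more-electronegative neighbours contribute +1 each, bonds to H or metals contribute −1 each, and C–C bonds contribute 0.
C3 has one bond to C (0), one bond to O (+1), one bond to H (-1), one bond to H (-1).
Oxidation state = 0 + 1 − 1 − 1 = -1.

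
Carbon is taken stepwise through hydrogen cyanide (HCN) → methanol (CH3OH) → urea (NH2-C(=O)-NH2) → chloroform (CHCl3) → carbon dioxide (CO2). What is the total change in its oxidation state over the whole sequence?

Carbon oxidation states along the series — hydrogen cyanide: +2, methanol: -2, urea: +4, chloroform: +2, carbon dioxide: +4.
Net change = +4 − (+2) = +2.

+2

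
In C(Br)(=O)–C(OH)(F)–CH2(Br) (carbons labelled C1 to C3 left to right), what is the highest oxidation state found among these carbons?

+3

Tallying each carbon's bonds:
C1: 1C, 2O, 1Br → 0 + 2 + 1 = +3
C2: 2C, 1O, 1F → 0 + 1 + 1 = +2
C3: 1C, 2H, 1Br → 0 − 2 + 1 = -1
The highest value is +3.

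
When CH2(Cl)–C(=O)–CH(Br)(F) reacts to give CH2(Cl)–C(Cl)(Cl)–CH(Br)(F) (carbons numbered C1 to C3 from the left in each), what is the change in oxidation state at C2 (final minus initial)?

0

Before: C2 has 2 bonds to C, 2 bonds to O → oxidation state +2.
After: C2 has 2 bonds to C, 2 bonds to Cl → oxidation state +2.
Δ = +2 − (+2) = 0, so no net redox change at C2.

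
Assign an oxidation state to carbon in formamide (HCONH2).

Assign +1 per bond to O/N/halogen, −1 per bond to H or an electropositive element, and 0 per bond to carbon.
The carbon has one bond to H (-1), a double bond to O (2×+1 = +2), one bond to N (+1).
Oxidation state = -1 + 2 + 1 = +2.

+2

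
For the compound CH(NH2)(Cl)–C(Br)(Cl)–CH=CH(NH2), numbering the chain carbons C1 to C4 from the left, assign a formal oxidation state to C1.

+1

Each bond to a more electronegative atom (O, N, halogen) counts +1, each bond to a less electronegative atom (H, metal, B, Si) counts −1, and each C–C bond counts 0.
C1 has one bond to C (0), one bond to N (+1), one bond to Cl (+1), one bond to H (-1).
Oxidation state = 0 + 1 + 1 − 1 = +1.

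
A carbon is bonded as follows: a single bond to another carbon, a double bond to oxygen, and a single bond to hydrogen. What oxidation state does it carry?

+1

Bonds to more-electronegative neighbours contribute +1 each, bonds to H or metals contribute −1 each, and C–C bonds contribute 0.
The carbon has one bond to C (0), one bond to H (-1), a double bond to O (2×+1 = +2).
Oxidation state = 0 − 1 + 2 = +1.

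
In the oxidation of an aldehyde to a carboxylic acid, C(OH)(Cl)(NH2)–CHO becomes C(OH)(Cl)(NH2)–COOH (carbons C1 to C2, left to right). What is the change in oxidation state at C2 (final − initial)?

Before: C2 has 1 bond to C, 1 bond to H, 2 bonds to O → oxidation state +1.
After: C2 has 1 bond to C, 3 bonds to O → oxidation state +3.
Δ = +3 − (+1) = +2, so this is an oxidation at C2.

+2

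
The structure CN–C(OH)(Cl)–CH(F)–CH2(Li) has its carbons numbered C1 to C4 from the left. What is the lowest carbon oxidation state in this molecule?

-3

Bonds to more-electronegative neighbours contribute +1 each, bonds to H or metals contribute −1 each, and C–C bonds contribute 0. Tallying each carbon:
C1: 1C, 3N → 0 + 3 = +3
C2: 2C, 1O, 1Cl → 0 + 1 + 1 = +2
C3: 2C, 1H, 1F → 0 − 1 + 1 = 0
C4: 1C, 2H, 1Li → 0 − 2 − 1 = -3
The lowest value is -3.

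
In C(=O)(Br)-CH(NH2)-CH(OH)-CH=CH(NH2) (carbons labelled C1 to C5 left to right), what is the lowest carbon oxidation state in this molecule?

-1

Tallying each carbon's bonds:
C1: 1C, 2O, 1Br → 0 + 2 + 1 = +3
C2: 2C, 1H, 1N → 0 − 1 + 1 = 0
C3: 2C, 1H, 1O → 0 − 1 + 1 = 0
C4: 3C, 1H → 0 − 1 = -1
C5: 2C, 1H, 1N → 0 − 1 + 1 = 0
The lowest value is -1.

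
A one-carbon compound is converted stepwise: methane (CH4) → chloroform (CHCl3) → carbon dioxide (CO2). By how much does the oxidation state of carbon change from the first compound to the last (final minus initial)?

Carbon oxidation states along the series — methane: -4, chloroform: +2, carbon dioxide: +4.
Net change = +4 − (-4) = +8.

+8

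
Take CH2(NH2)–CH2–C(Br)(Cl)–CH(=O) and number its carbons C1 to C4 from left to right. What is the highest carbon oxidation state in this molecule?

+2

Tallying each carbon's bonds:
C1: 1C, 2H, 1N → 0 − 2 + 1 = -1
C2: 2C, 2H → 0 − 2 = -2
C3: 2C, 1Cl, 1Br → 0 + 1 + 1 = +2
C4: 1C, 1H, 2O → 0 − 1 + 2 = +1
The highest value is +2.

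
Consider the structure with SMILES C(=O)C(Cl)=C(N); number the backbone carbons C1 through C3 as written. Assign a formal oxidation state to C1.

Assign +1 per bond to O/N/halogen, −1 per bond to H or an electropositive element, and 0 per bond to carbon.
C1 has one bond to C (0), a double bond to O (2×+1 = +2), one bond to H (-1).
Oxidation state = 0 + 2 − 1 = +1.

+1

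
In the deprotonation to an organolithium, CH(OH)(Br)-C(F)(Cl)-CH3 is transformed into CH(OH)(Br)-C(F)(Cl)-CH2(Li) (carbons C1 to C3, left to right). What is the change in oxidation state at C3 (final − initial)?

Before: C3 has 1 bond to C, 3 bonds to H → oxidation state -3.
After: C3 has 1 bond to C, 2 bonds to H, 1 bond to Li → oxidation state -3.
Δ = -3 − (-3) = 0, so no net redox change at C3.

0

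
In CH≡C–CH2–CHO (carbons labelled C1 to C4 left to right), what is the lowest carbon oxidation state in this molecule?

Tallying each carbon's bonds:
C1: 3C, 1H → 0 − 1 = -1
C2: 4C → 0 = 0
C3: 2C, 2H → 0 − 2 = -2
C4: 1C, 1H, 2O → 0 − 1 + 2 = +1
The lowest value is -2.

-2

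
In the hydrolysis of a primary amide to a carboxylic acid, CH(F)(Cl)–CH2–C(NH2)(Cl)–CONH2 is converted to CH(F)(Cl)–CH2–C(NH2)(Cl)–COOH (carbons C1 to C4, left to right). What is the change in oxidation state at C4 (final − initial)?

Before: C4 has 1 bond to C, 2 bonds to O, 1 bond to N → oxidation state +3.
After: C4 has 1 bond to C, 3 bonds to O → oxidation state +3.
Δ = +3 − (+3) = 0, so no net redox change at C4.

0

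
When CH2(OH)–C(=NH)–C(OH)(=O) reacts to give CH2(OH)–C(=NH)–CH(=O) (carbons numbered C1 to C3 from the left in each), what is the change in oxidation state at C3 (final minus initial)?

Before: C3 has 1 bond to C, 3 bonds to O → oxidation state +3.
After: C3 has 1 bond to C, 1 bond to H, 2 bonds to O → oxidation state +1.
Δ = +1 − (+3) = -2, so this is a reduction at C3.

-2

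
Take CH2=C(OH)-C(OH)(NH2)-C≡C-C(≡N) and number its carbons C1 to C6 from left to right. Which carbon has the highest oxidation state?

C6

Bonds to more-electronegative neighbours contribute +1 each, bonds to H or metals contribute −1 each, and C–C bonds contribute 0. Tallying each carbon:
C1: 2C, 2H → 0 − 2 = -2
C2: 3C, 1O → 0 + 1 = +1
C3: 2C, 1O, 1N → 0 + 1 + 1 = +2
C4: 4C → 0 = 0
C5: 4C → 0 = 0
C6: 1C, 3N → 0 + 3 = +3
The most oxidised carbon is C6 at +3.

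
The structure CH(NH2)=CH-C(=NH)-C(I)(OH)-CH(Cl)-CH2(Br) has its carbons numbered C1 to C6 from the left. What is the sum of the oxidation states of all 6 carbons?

+2

Tallying each carbon's bonds:
C1: 2C, 1H, 1N → 0 − 1 + 1 = 0
C2: 3C, 1H → 0 − 1 = -1
C3: 2C, 2N → 0 + 2 = +2
C4: 2C, 1O, 1I → 0 + 1 + 1 = +2
C5: 2C, 1H, 1Cl → 0 − 1 + 1 = 0
C6: 1C, 2H, 1Br → 0 − 2 + 1 = -1
Sum = 0 − 1 + 2 + 2 + 0 − 1 = +2.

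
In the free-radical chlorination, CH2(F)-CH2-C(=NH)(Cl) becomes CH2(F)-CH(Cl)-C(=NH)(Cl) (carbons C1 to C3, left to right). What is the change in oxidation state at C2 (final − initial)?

+2

Before: C2 has 2 bonds to C, 2 bonds to H → oxidation state -2.
After: C2 has 2 bonds to C, 1 bond to H, 1 bond to Cl → oxidation state 0.
Δ = 0 − (-2) = +2, so this is an oxidation at C2.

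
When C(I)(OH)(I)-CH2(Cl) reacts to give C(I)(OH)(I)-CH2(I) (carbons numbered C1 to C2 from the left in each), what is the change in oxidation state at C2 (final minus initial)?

0

Before: C2 has 1 bond to C, 2 bonds to H, 1 bond to Cl → oxidation state -1.
After: C2 has 1 bond to C, 2 bonds to H, 1 bond to I → oxidation state -1.
Δ = -1 − (-1) = 0, so no net redox change at C2.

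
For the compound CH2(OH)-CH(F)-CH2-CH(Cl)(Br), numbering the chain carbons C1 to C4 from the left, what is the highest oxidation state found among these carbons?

Tallying each carbon's bonds:
C1: 1C, 2H, 1O → 0 − 2 + 1 = -1
C2: 2C, 1H, 1F → 0 − 1 + 1 = 0
C3: 2C, 2H → 0 − 2 = -2
C4: 1C, 1H, 1Cl, 1Br → 0 − 1 + 1 + 1 = +1
The highest value is +1.

+1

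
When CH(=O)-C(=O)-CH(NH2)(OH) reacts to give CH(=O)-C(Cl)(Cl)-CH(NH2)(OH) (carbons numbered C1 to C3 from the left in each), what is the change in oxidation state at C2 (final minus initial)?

0

Before: C2 has 2 bonds to C, 2 bonds to O → oxidation state +2.
After: C2 has 2 bonds to C, 2 bonds to Cl → oxidation state +2.
Δ = +2 − (+2) = 0, so no net redox change at C2.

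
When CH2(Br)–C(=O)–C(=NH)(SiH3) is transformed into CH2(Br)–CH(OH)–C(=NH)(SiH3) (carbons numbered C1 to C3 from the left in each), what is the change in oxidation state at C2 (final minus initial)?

-2

Before: C2 has 2 bonds to C, 2 bonds to O → oxidation state +2.
After: C2 has 2 bonds to C, 1 bond to H, 1 bond to O → oxidation state 0.
Δ = 0 − (+2) = -2, so this is a reduction at C2.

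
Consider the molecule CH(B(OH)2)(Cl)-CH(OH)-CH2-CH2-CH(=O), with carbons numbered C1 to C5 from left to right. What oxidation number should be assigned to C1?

Each bond to a more electronegative atom (O, N, halogen) counts +1, each bond to a less electronegative atom (H, metal, B, Si) counts −1, and each C–C bond counts 0.
C1 has one bond to C (0), one bond to B (-1), one bond to Cl (+1), one bond to H (-1).
Oxidation state = 0 − 1 + 1 − 1 = -1.

-1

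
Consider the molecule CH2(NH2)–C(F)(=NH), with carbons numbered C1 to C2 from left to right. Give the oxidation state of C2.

+3

C2 has one bond to C (0), one bond to F (+1), a double bond to N (2×+1 = +2).
Oxidation state = 0 + 1 + 2 = +3.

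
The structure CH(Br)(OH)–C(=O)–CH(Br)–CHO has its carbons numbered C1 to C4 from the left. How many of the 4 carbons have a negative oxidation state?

0

Tallying each carbon's bonds:
C1: 1C, 1H, 1O, 1Br → 0 − 1 + 1 + 1 = +1
C2: 2C, 2O → 0 + 2 = +2
C3: 2C, 1H, 1Br → 0 − 1 + 1 = 0
C4: 1C, 1H, 2O → 0 − 1 + 2 = +1
0 carbons meet the condition.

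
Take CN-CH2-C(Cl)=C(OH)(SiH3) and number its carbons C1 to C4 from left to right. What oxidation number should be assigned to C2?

-2

Count +1 for every bond to an atom more electronegative than carbon and −1 for every bond to one less electronegative; C–C bonds are 0.
C2 has one bond to C (0), one bond to C (0), one bond to H (-1), one bond to H (-1).
Oxidation state = 0 + 0 − 1 − 1 = -2.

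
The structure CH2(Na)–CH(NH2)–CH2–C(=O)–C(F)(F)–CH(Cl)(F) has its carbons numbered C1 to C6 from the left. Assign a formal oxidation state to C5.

C5 has one bond to C (0), one bond to C (0), one bond to F (+1), one bond to F (+1).
Oxidation state = 0 + 0 + 1 + 1 = +2.

+2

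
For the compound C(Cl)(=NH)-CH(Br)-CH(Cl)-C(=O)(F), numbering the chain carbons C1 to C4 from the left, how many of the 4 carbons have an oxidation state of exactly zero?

2

Tallying each carbon's bonds:
C1: 1C, 2N, 1Cl → 0 + 2 + 1 = +3
C2: 2C, 1H, 1Br → 0 − 1 + 1 = 0
C3: 2C, 1H, 1Cl → 0 − 1 + 1 = 0
C4: 1C, 2O, 1F → 0 + 2 + 1 = +3
2 carbons (C2, C3) meet the condition.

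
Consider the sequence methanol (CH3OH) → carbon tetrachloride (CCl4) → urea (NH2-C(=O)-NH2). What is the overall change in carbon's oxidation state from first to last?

+6

Carbon oxidation states along the series — methanol: -2, carbon tetrachloride: +4, urea: +4.
Net change = +4 − (-2) = +6.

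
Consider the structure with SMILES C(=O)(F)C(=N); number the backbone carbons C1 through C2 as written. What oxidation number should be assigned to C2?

+1

C2 has one bond to C (0), a double bond to N (2×+1 = +2), one bond to H (-1).
Oxidation state = 0 + 2 − 1 = +1.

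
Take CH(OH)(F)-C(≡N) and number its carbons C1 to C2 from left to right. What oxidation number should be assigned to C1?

C1 has one bond to C (0), one bond to O (+1), one bond to H (-1), one bond to F (+1).
Oxidation state = 0 + 1 − 1 + 1 = +1.

+1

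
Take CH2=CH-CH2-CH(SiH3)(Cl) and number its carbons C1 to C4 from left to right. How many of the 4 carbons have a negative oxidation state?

4

Tallying each carbon's bonds:
C1: 2C, 2H → 0 − 2 = -2
C2: 3C, 1H → 0 − 1 = -1
C3: 2C, 2H → 0 − 2 = -2
C4: 1C, 1H, 1Cl, 1Si → 0 − 1 + 1 − 1 = -1
4 carbons (C1, C2, C3, C4) meet the condition.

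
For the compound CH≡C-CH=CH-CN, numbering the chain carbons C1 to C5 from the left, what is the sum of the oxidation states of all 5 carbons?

Assign +1 per bond to O/N/halogen, −1 per bond to H or an electropositive element, and 0 per bond to carbon. Tallying each carbon:
C1: 3C, 1H → 0 − 1 = -1
C2: 4C → 0 = 0
C3: 3C, 1H → 0 − 1 = -1
C4: 3C, 1H → 0 − 1 = -1
C5: 1C, 3N → 0 + 3 = +3
Sum = -1 + 0 − 1 − 1 + 3 = 0.

0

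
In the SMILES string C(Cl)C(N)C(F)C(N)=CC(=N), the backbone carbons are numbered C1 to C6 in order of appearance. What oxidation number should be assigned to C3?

Each bond to a more electronegative atom (O, N, halogen) counts +1, each bond to a less electronegative atom (H, metal, B, Si) counts −1, and each C–C bond counts 0.
C3 has one bond to C (0), one bond to C (0), one bond to H (-1), one bond to F (+1).
Oxidation state = 0 + 0 − 1 + 1 = 0.

0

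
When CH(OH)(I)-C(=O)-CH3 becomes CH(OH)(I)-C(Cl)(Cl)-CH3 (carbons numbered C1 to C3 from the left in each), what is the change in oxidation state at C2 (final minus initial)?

0

Before: C2 has 2 bonds to C, 2 bonds to O → oxidation state +2.
After: C2 has 2 bonds to C, 2 bonds to Cl → oxidation state +2.
Δ = +2 − (+2) = 0, so no net redox change at C2.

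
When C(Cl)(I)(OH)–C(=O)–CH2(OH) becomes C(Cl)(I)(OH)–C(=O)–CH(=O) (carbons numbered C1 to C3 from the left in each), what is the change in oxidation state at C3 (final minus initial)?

+2

Before: C3 has 1 bond to C, 2 bonds to H, 1 bond to O → oxidation state -1.
After: C3 has 1 bond to C, 1 bond to H, 2 bonds to O → oxidation state +1.
Δ = +1 − (-1) = +2, so this is an oxidation at C3.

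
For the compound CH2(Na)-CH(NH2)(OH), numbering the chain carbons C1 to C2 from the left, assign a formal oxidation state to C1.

Bonds to more-electronegative neighbours contribute +1 each, bonds to H or metals contribute −1 each, and C–C bonds contribute 0.
C1 has one bond to C (0), one bond to Na (-1), one bond to H (-1), one bond to H (-1).
Oxidation state = 0 − 1 − 1 − 1 = -3.

-3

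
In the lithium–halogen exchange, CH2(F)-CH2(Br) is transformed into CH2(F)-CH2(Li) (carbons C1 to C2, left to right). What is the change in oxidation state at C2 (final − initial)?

-2

Before: C2 has 1 bond to C, 2 bonds to H, 1 bond to Br → oxidation state -1.
After: C2 has 1 bond to C, 2 bonds to H, 1 bond to Li → oxidation state -3.
Δ = -3 − (-1) = -2, so this is a reduction at C2.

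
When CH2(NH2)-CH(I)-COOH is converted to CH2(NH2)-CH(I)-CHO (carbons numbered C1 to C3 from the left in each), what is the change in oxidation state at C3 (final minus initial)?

-2

Before: C3 has 1 bond to C, 3 bonds to O → oxidation state +3.
After: C3 has 1 bond to C, 1 bond to H, 2 bonds to O → oxidation state +1.
Δ = +1 − (+3) = -2, so this is a reduction at C3.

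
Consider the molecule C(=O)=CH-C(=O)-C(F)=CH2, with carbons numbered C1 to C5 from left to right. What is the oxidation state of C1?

+2

Each bond to a more electronegative atom (O, N, halogen) counts +1, each bond to a less electronegative atom (H, metal, B, Si) counts −1, and each C–C bond counts 0.
C1 has a double bond to C (2×0 = 0), a double bond to O (2×+1 = +2).
Oxidation state = 0 + 2 = +2.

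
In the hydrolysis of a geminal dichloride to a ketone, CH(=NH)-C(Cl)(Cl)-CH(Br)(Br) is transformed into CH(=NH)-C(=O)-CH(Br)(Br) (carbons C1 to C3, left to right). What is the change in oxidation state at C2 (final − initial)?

0

Before: C2 has 2 bonds to C, 2 bonds to Cl → oxidation state +2.
After: C2 has 2 bonds to C, 2 bonds to O → oxidation state +2.
Δ = +2 − (+2) = 0, so no net redox change at C2.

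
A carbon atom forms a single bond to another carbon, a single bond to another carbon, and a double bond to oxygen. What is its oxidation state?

+2

The carbon has one bond to C (0), one bond to C (0), a double bond to O (2×+1 = +2).
Oxidation state = 0 + 0 + 2 = +2.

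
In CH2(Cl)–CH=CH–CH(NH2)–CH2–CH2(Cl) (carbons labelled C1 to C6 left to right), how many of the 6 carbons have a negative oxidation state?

Tallying each carbon's bonds:
C1: 1C, 2H, 1Cl → 0 − 2 + 1 = -1
C2: 3C, 1H → 0 − 1 = -1
C3: 3C, 1H → 0 − 1 = -1
C4: 2C, 1H, 1N → 0 − 1 + 1 = 0
C5: 2C, 2H → 0 − 2 = -2
C6: 1C, 2H, 1Cl → 0 − 2 + 1 = -1
5 carbons (C1, C2, C3, C5, C6) meet the condition.

5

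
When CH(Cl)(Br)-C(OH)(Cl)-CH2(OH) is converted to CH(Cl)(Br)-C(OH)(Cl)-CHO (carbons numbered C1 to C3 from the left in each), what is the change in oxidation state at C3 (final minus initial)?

Before: C3 has 1 bond to C, 2 bonds to H, 1 bond to O → oxidation state -1.
After: C3 has 1 bond to C, 1 bond to H, 2 bonds to O → oxidation state +1.
Δ = +1 − (-1) = +2, so this is an oxidation at C3.

+2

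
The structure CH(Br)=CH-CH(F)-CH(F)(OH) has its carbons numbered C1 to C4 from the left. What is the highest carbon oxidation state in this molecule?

+1

Assign +1 per bond to O/N/halogen, −1 per bond to H or an electropositive element, and 0 per bond to carbon. Tallying each carbon:
C1: 2C, 1H, 1Br → 0 − 1 + 1 = 0
C2: 3C, 1H → 0 − 1 = -1
C3: 2C, 1H, 1F → 0 − 1 + 1 = 0
C4: 1C, 1H, 1O, 1F → 0 − 1 + 1 + 1 = +1
The highest value is +1.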